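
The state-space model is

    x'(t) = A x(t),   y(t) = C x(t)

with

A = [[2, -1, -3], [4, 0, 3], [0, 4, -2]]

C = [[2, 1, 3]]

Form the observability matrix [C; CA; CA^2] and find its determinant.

CA = [[8, 10, -9]]
CA^2 = [[56, -44, 24]]
Observability matrix O = [C; CA; CA^2] = [[2, 1, 3], [8, 10, -9], [56, -44, 24]]
Expanding along the first row, det(O) = 2·(10·24 - (-9)·(-44)) - 1·(8·24 - (-9)·56) + 3·(8·(-44) - 10·56) = 2·(-156) - 1·696 + 3·(-912) = -3744
Since det(O) ≠ 0, rank(O) = 3 and the system is completely observable.

-3744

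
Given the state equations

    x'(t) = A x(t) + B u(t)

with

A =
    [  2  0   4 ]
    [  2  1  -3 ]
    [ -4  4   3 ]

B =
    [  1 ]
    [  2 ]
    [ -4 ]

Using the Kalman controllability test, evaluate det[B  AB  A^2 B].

AB = [[-14], [16], [-8]]
A^2B = [[-60], [12], [96]]
Controllability matrix C = [B  AB  A^2B] = [[1, -14, -60], [2, 16, 12], [-4, -8, 96]]
Expanding along the first row, det(C) = 1·(16·96 - 12·(-8)) - (-14)·(2·96 - 12·(-4)) + (-60)·(2·(-8) - 16·(-4)) = 1·1632 - (-14)·240 + (-60)·48 = 2112
Since det(C) ≠ 0, rank(C) = 3 and the system is completely controllable.

2112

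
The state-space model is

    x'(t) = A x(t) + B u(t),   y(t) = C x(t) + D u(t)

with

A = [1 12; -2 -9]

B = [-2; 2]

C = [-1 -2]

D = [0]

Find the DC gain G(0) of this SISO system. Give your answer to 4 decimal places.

G(0) = C(-A)^{-1}B + D = -C A^{-1} B + D.
det A = 15, so A^{-1} = (1/15)·adj(A) = [[-3/5, -4/5], [2/15, 1/15]]
A^{-1} B = [-2/5, -2/15]^T
C A^{-1} B = 2/3
G(0) = D - C A^{-1} B = 0 - (2/3) = -2/3 ≈ -0.6667

-0.6667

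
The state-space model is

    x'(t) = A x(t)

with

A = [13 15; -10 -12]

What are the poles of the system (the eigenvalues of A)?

det(sI - A) = s^2 - (tr A)s + det A, with tr A = 13 + (-12) = 1 and det A = 13·(-12) - 15·(-10) = -156 - (-150) = -6.
So p(s) = det(sI - A) = s^2 - s - 6.
Factor s^2 - s - 6: two numbers with sum 1 and product -6 are 3 and -2, so s^2 - s - 6 = (s - 3)(s + 2).
Hence p(s) = (s - 3) (s + 2), with roots -2, 3.
At least one eigenvalue has non-negative real part, so the system is not asymptotically stable.

-2, 3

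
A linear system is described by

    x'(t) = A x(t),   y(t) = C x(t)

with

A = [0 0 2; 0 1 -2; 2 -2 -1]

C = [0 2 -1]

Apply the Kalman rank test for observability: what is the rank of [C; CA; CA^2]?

CA = [[-2, 4, -3]]
CA^2 = [[-6, 10, -9]]
Observability matrix O = [C; CA; CA^2] = [[0, 2, -1], [-2, 4, -3], [-6, 10, -9]]
det(O) = 0·(4·(-9) - (-3)·10) - 2·((-2)·(-9) - (-3)·(-6)) + (-1)·((-2)·10 - 4·(-6)) = 0·(-6) - 2·0 + (-1)·4 = -4 ≠ 0, so rank(O) = 3.
rank(O) = 3 = n, so the pair (A, C) is completely observable.

3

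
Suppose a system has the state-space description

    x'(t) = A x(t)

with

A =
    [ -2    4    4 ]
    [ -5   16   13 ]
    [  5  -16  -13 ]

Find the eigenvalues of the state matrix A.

det(sI - A) = s^3 - (tr A)s^2 + (M11 + M22 + M33)s - det A, where Mii is the 2×2 principal minor of A obtained by deleting row i and column i.
tr A = (-2) + 16 + (-13) = 1; M11 = 16·(-13) - 13·(-16) = -208 - (-208) = 0; M22 = (-2)·(-13) - 4·5 = 26 - 20 = 6; M33 = (-2)·16 - 4·(-5) = -32 - (-20) = -12; sum of minors = -6.
det A = (-2)·(16·(-13) - 13·(-16)) - 4·((-5)·(-13) - 13·5) + 4·((-5)·(-16) - 16·5) = (-2)·0 - 4·0 + 4·0 = 0.
So p(s) = det(sI - A) = s^3 - s^2 - 6s.
The constant term is 0, so p(s) = s(s^2 - s - 6).
Factor s^2 - s - 6: two numbers with sum 1 and product -6 are 3 and -2, so s^2 - s - 6 = (s - 3)(s + 2).
Hence p(s) = s (s - 3) (s + 2), with roots -2, 0, 3.
At least one eigenvalue has non-negative real part, so the system is not asymptotically stable.

-2, 0, 3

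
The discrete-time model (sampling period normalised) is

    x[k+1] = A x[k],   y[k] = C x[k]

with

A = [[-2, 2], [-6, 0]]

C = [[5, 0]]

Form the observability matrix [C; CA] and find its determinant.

50

CA = [[-10, 10]]
Observability matrix O = [C; CA] = [[5, 0], [-10, 10]]
det(O) = 5·10 - 0·(-10) = 50 - 0 = 50
Since det(O) ≠ 0, rank(O) = 2 and the system is completely observable.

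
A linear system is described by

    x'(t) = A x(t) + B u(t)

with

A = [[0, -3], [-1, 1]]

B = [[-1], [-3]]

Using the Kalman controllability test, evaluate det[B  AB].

AB = [[9], [-2]]
Controllability matrix C = [B  AB] = [[-1, 9], [-3, -2]]
det(C) = (-1)·(-2) - 9·(-3) = 2 - (-27) = 29
Since det(C) ≠ 0, rank(C) = 2 and the system is completely controllable.

29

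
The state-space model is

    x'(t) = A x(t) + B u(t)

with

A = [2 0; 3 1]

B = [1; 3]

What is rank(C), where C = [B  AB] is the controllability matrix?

1

AB = [[2], [6]]
Controllability matrix C = [B  AB] = [[1, 2], [3, 6]]
Every column of C is a scalar multiple of column 1 = [1, 3] (multipliers 1, 2), so the columns span a one-dimensional space.
C ≠ 0, hence rank(C) = 1.
rank(C) = 1 < n = 2, so the pair (A, B) is not completely controllable.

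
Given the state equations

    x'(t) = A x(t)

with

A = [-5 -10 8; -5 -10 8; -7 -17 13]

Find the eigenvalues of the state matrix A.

det(sI - A) = s^3 - (tr A)s^2 + (M11 + M22 + M33)s - det A, where Mii is the 2×2 principal minor of A obtained by deleting row i and column i.
tr A = (-5) + (-10) + 13 = -2; M11 = (-10)·13 - 8·(-17) = -130 - (-136) = 6; M22 = (-5)·13 - 8·(-7) = -65 - (-56) = -9; M33 = (-5)·(-10) - (-10)·(-5) = 50 - 50 = 0; sum of minors = -3.
det A = (-5)·((-10)·13 - 8·(-17)) - (-10)·((-5)·13 - 8·(-7)) + 8·((-5)·(-17) - (-10)·(-7)) = (-5)·6 - (-10)·(-9) + 8·15 = 0.
So p(s) = det(sI - A) = s^3 + 2s^2 - 3s.
The constant term is 0, so p(s) = s(s^2 + 2s - 3).
Factor s^2 + 2s - 3: two numbers with sum -2 and product -3 are 1 and -3, so s^2 + 2s - 3 = (s - 1)(s + 3).
Hence p(s) = s (s - 1) (s + 3), with roots -3, 0, 1.
At least one eigenvalue has non-negative real part, so the system is not asymptotically stable.

-3, 0, 1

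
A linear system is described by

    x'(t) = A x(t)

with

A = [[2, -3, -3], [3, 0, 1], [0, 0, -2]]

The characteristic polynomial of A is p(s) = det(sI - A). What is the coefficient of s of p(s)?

5

Expand det(sI - A) for the 3×3 matrix.
p(s) = s^3 + 5s + 18.
(Check: constant term = det(-A) = (-1)^3 det A = 18; coefficient of s^2 = -tr A = 0.)
The coefficient of s is 5.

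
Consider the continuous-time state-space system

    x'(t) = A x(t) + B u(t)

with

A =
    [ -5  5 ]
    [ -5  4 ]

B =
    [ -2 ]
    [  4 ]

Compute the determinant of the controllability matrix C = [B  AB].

-172

AB = [[30], [26]]
Controllability matrix C = [B  AB] = [[-2, 30], [4, 26]]
det(C) = (-2)·26 - 30·4 = -52 - 120 = -172
Since det(C) ≠ 0, rank(C) = 2 and the system is completely controllable.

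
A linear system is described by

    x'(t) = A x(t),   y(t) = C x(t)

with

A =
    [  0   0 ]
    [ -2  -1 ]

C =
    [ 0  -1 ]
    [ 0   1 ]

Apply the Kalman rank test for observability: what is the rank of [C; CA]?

2

CA = [[2, 1], [-2, -1]]
Observability matrix O = [C; CA] = [[0, -1], [0, 1], [2, 1], [-2, -1]]
Take the 2×2 submatrix of O formed by rows 1, 3: [[0, -1], [2, 1]]. Its determinant is 0·1 - (-1)·2 = 0 - (-2) = 2 ≠ 0.
So rank(O) ≥ 2; since O has 2 columns, rank(O) = 2.
rank(O) = 2 = n, so the pair (A, C) is completely observable.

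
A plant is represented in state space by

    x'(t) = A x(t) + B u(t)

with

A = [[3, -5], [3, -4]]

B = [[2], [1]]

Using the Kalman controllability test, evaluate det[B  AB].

3

AB = [[1], [2]]
Controllability matrix C = [B  AB] = [[2, 1], [1, 2]]
det(C) = 2·2 - 1·1 = 4 - 1 = 3
Since det(C) ≠ 0, rank(C) = 2 and the system is completely controllable.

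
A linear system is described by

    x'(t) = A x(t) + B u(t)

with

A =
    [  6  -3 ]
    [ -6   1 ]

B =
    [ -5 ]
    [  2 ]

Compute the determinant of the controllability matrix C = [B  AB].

-88

AB = [[-36], [32]]
Controllability matrix C = [B  AB] = [[-5, -36], [2, 32]]
det(C) = (-5)·32 - (-36)·2 = -160 - (-72) = -88
Since det(C) ≠ 0, rank(C) = 2 and the system is completely controllable.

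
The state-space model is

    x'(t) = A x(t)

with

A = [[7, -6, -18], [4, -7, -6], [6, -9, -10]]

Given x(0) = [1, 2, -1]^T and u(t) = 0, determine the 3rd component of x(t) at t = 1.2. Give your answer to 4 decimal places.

2.1630

det(sI - A) = s^3 - (tr A)s^2 + (M11 + M22 + M33)s - det A, where Mii is the 2×2 principal minor of A obtained by deleting row i and column i.
tr A = 7 + (-7) + (-10) = -10; M11 = (-7)·(-10) - (-6)·(-9) = 70 - 54 = 16; M22 = 7·(-10) - (-18)·6 = -70 - (-108) = 38; M33 = 7·(-7) - (-6)·4 = -49 - (-24) = -25; sum of minors = 29.
det A = 7·((-7)·(-10) - (-6)·(-9)) - (-6)·(4·(-10) - (-6)·6) + (-18)·(4·(-9) - (-7)·6) = 7·16 - (-6)·(-4) + (-18)·6 = -20.
So p(s) = det(sI - A) = s^3 + 10s^2 + 29s + 20.
Rational-root test: any integer root divides 20. Testing small divisors, s = -1 works: p(-1) = -1 + 10 + (-29) + 20 = 0, so (s + 1) is a factor.
Dividing, p(s) = (s + 1)(s^2 + 9s + 20).
Factor s^2 + 9s + 20: two numbers with sum -9 and product 20 are -4 and -5, so s^2 + 9s + 20 = (s + 4)(s + 5).
Hence p(s) = (s + 1) (s + 4) (s + 5), with roots -5, -4, -1.
The eigenvalues -5, -4, -1 are distinct and real, so A is diagonalisable and x(t) = e^{At} x(0) = V diag(e^{λ_i t}) V^{-1} x(0), where the columns of V are the eigenvectors.
λ = -5: A - (-5)I = [[12, -6, -18], [4, -2, -6], [6, -9, -5]]. v must be orthogonal to every row; (row 1) × (row 3) = [-132, -48, -72], so take v_1 = [-11, -4, -6]^T.
λ = -4: A - (-4)I = [[11, -6, -18], [4, -3, -6], [6, -9, -6]]. v must be orthogonal to every row; (row 1) × (row 2) = [-18, -6, -9], so take v_2 = [6, 2, 3]^T.
λ = -1: A - (-1)I = [[8, -6, -18], [4, -6, -6], [6, -9, -9]]. v must be orthogonal to every row; (row 1) × (row 2) = [-72, -24, -24], so take v_3 = [-3, -1, -1]^T.
V = [v_1 v_2 v_3] = [[-11, 6, -3], [-4, 2, -1], [-6, 3, -1]] has det V = 1, so V^{-1} = adj(V)/det V = [[1, -3, 0], [2, -7, 1], [0, -3, 2]].
Modal coordinates z(0) = V^{-1} x(0): 1·1 + (-3)·2 + 0·(-1) = -5; 2·1 + (-7)·2 + 1·(-1) = -13; 0·1 + (-3)·2 + 2·(-1) = -8; so z(0) = [-5, -13, -8]^T.
x_3(t) = Σ_i (v_i)_3 · z_i(0) · e^{λ_i t} (row 3 of V times the modal terms).
x_3(1.2) = (-6)·(-5)·e^{-5·1.2} + 3·(-13)·e^{-4·1.2} + (-1)·(-8)·e^{-1·1.2} = 30·0.002479 + (-39)·0.008230 + 8·0.301194 = 2.1630.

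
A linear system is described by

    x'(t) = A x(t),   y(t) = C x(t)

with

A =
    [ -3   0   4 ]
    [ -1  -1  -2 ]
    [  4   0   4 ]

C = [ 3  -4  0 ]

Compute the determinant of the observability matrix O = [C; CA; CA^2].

CA = [[-5, 4, 20]]
CA^2 = [[91, -4, 52]]
Observability matrix O = [C; CA; CA^2] = [[3, -4, 0], [-5, 4, 20], [91, -4, 52]]
Expanding along the first row, det(O) = 3·(4·52 - 20·(-4)) - (-4)·((-5)·52 - 20·91) + 0·((-5)·(-4) - 4·91) = 3·288 - (-4)·(-2080) + 0·(-344) = -7456
Since det(O) ≠ 0, rank(O) = 3 and the system is completely observable.

-7456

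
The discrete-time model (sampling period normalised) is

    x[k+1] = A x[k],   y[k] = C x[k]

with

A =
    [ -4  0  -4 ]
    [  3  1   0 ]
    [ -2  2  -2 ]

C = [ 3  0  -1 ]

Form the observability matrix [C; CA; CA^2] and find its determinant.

-1348

CA = [[-10, -2, -10]]
CA^2 = [[54, -22, 60]]
Observability matrix O = [C; CA; CA^2] = [[3, 0, -1], [-10, -2, -10], [54, -22, 60]]
Expanding along the first row, det(O) = 3·((-2)·60 - (-10)·(-22)) - 0·((-10)·60 - (-10)·54) + (-1)·((-10)·(-22) - (-2)·54) = 3·(-340) - 0·(-60) + (-1)·328 = -1348
Since det(O) ≠ 0, rank(O) = 3 and the system is completely observable.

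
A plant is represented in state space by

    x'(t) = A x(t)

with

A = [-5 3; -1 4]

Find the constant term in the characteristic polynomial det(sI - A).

-17

For a 2×2 matrix, det(sI - A) = s^2 - (tr A)s + det A.
tr A = -1, det A = -17.
So p(s) = s^2 + s - 17.
The constant term is -17.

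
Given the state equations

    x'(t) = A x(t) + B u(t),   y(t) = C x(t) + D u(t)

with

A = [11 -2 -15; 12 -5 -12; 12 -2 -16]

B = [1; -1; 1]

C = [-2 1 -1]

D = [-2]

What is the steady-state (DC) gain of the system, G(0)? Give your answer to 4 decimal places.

-3.2500

G(0) = C(-A)^{-1}B + D = -C A^{-1} B + D.
det A = -20, so A^{-1} = (1/-20)·adj(A) = [[-14/5, 1/10, 51/20], [-12/5, -1/5, 12/5], [-9/5, 1/10, 31/20]]
A^{-1} B = [-7/20, 1/5, -7/20]^T
C A^{-1} B = 5/4
G(0) = D - C A^{-1} B = -2 - (5/4) = -13/4 ≈ -3.2500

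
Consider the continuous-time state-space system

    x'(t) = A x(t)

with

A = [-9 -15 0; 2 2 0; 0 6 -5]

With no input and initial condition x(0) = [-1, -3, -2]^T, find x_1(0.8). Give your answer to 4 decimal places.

2.4570

det(sI - A) = s^3 - (tr A)s^2 + (M11 + M22 + M33)s - det A, where Mii is the 2×2 principal minor of A obtained by deleting row i and column i.
tr A = (-9) + 2 + (-5) = -12; M11 = 2·(-5) - 0·6 = -10 - 0 = -10; M22 = (-9)·(-5) - 0·0 = 45 - 0 = 45; M33 = (-9)·2 - (-15)·2 = -18 - (-30) = 12; sum of minors = 47.
det A = (-9)·(2·(-5) - 0·6) - (-15)·(2·(-5) - 0·0) + 0·(2·6 - 2·0) = (-9)·(-10) - (-15)·(-10) + 0·12 = -60.
So p(s) = det(sI - A) = s^3 + 12s^2 + 47s + 60.
Rational-root test: any integer root divides 60. Testing small divisors, s = -3 works: p(-3) = -27 + 108 + (-141) + 60 = 0, so (s + 3) is a factor.
Dividing, p(s) = (s + 3)(s^2 + 9s + 20).
Factor s^2 + 9s + 20: two numbers with sum -9 and product 20 are -4 and -5, so s^2 + 9s + 20 = (s + 4)(s + 5).
Hence p(s) = (s + 3) (s + 4) (s + 5), with roots -5, -4, -3.
The eigenvalues -5, -4, -3 are distinct and real, so A is diagonalisable and x(t) = e^{At} x(0) = V diag(e^{λ_i t}) V^{-1} x(0), where the columns of V are the eigenvectors.
λ = -5: A - (-5)I = [[-4, -15, 0], [2, 7, 0], [0, 6, 0]]. v must be orthogonal to every row; (row 1) × (row 2) = [0, 0, 2], so take v_1 = [0, 0, 1]^T.
λ = -4: A - (-4)I = [[-5, -15, 0], [2, 6, 0], [0, 6, -1]]. v must be orthogonal to every row; (row 1) × (row 3) = [15, -5, -30], so take v_2 = [-3, 1, 6]^T.
λ = -3: A - (-3)I = [[-6, -15, 0], [2, 5, 0], [0, 6, -2]]. v must be orthogonal to every row; (row 1) × (row 3) = [30, -12, -36], so take v_3 = [-5, 2, 6]^T.
V = [v_1 v_2 v_3] = [[0, -3, -5], [0, 1, 2], [1, 6, 6]] has det V = -1, so V^{-1} = adj(V)/det V = [[6, 12, 1], [-2, -5, 0], [1, 3, 0]].
Modal coordinates z(0) = V^{-1} x(0): 6·(-1) + 12·(-3) + 1·(-2) = -44; (-2)·(-1) + (-5)·(-3) + 0·(-2) = 17; 1·(-1) + 3·(-3) + 0·(-2) = -10; so z(0) = [-44, 17, -10]^T.
x_1(t) = Σ_i (v_i)_1 · z_i(0) · e^{λ_i t} (row 1 of V times the modal terms).
x_1(0.8) = 0·(-44)·e^{-5·0.8} + (-3)·17·e^{-4·0.8} + (-5)·(-10)·e^{-3·0.8} = 0·0.018316 + (-51)·0.040762 + 50·0.090718 = 2.4570.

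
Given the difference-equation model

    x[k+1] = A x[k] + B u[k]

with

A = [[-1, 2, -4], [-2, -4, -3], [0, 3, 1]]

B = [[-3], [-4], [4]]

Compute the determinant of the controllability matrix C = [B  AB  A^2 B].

-5900

AB = [[-21], [10], [-8]]
A^2B = [[73], [26], [22]]
Controllability matrix C = [B  AB  A^2B] = [[-3, -21, 73], [-4, 10, 26], [4, -8, 22]]
Expanding along the first row, det(C) = (-3)·(10·22 - 26·(-8)) - (-21)·((-4)·22 - 26·4) + 73·((-4)·(-8) - 10·4) = (-3)·428 - (-21)·(-192) + 73·(-8) = -5900
Since det(C) ≠ 0, rank(C) = 3 and the system is completely controllable.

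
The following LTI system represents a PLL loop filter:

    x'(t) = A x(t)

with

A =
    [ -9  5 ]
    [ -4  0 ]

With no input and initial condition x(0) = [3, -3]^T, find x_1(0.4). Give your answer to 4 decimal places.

det(sI - A) = s^2 - (tr A)s + det A, with tr A = (-9) + 0 = -9 and det A = (-9)·0 - 5·(-4) = 0 - (-20) = 20.
So p(s) = det(sI - A) = s^2 + 9s + 20.
Factor s^2 + 9s + 20: two numbers with sum -9 and product 20 are -4 and -5, so s^2 + 9s + 20 = (s + 4)(s + 5).
Hence p(s) = (s + 4) (s + 5), with roots -5, -4.
The eigenvalues -5, -4 are distinct and real, so A is diagonalisable and x(t) = e^{At} x(0) = V diag(e^{λ_i t}) V^{-1} x(0), where the columns of V are the eigenvectors.
λ = -5: A - (-5)I = [[-4, 5], [-4, 5]]. Row 1 gives (-4)·v1 + 5·v2 = 0, so take v_1 = [5, 4]^T.
λ = -4: A - (-4)I = [[-5, 5], [-4, 4]]. Row 1 gives (-5)·v1 + 5·v2 = 0, so take v_2 = [1, 1]^T.
V = [v_1 v_2] = [[5, 1], [4, 1]] has det V = 1, so V^{-1} = adj(V)/det V = [[1, -1], [-4, 5]].
Modal coordinates z(0) = V^{-1} x(0): 1·3 + (-1)·(-3) = 6; (-4)·3 + 5·(-3) = -27; so z(0) = [6, -27]^T.
x_1(t) = Σ_i (v_i)_1 · z_i(0) · e^{λ_i t} (row 1 of V times the modal terms).
x_1(0.4) = 5·6·e^{-5·0.4} + 1·(-27)·e^{-4·0.4} = 30·0.13533528 + (-27)·0.20189652 = -1.3911.

-1.3911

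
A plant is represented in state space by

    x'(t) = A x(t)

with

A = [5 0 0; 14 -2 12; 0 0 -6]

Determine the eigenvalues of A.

-6, -2, 5

det(sI - A) = s^3 - (tr A)s^2 + (M11 + M22 + M33)s - det A, where Mii is the 2×2 principal minor of A obtained by deleting row i and column i.
tr A = 5 + (-2) + (-6) = -3; M11 = (-2)·(-6) - 12·0 = 12 - 0 = 12; M22 = 5·(-6) - 0·0 = -30 - 0 = -30; M33 = 5·(-2) - 0·14 = -10 - 0 = -10; sum of minors = -28.
det A = 5·((-2)·(-6) - 12·0) - 0·(14·(-6) - 12·0) + 0·(14·0 - (-2)·0) = 5·12 - 0·(-84) + 0·0 = 60.
So p(s) = det(sI - A) = s^3 + 3s^2 - 28s - 60.
Rational-root test: any integer root divides -60. Testing small divisors, s = -2 works: p(-2) = -8 + 12 + 56 + (-60) = 0, so (s + 2) is a factor.
Dividing, p(s) = (s + 2)(s^2 + s - 30).
Factor s^2 + s - 30: two numbers with sum -1 and product -30 are 5 and -6, so s^2 + s - 30 = (s - 5)(s + 6).
Hence p(s) = (s - 5) (s + 2) (s + 6), with roots -6, -2, 5.
At least one eigenvalue has non-negative real part, so the system is not asymptotically stable.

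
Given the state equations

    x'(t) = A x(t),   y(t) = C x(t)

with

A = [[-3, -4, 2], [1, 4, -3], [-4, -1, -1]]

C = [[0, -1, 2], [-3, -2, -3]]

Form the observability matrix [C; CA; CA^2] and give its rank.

3

CA = [[-9, -6, 1], [19, 7, 3]]
CA^2 = [[17, 11, -1], [-62, -51, 14]]
Observability matrix O = [C; CA; CA^2] = [[0, -1, 2], [-3, -2, -3], [-9, -6, 1], [19, 7, 3], [17, 11, -1], [-62, -51, 14]]
Take the 3×3 submatrix of O formed by rows 1, 2, 3: [[0, -1, 2], [-3, -2, -3], [-9, -6, 1]]. Its determinant is 0·((-2)·1 - (-3)·(-6)) - (-1)·((-3)·1 - (-3)·(-9)) + 2·((-3)·(-6) - (-2)·(-9)) = 0·(-20) - (-1)·(-30) + 2·0 = -30 ≠ 0.
So rank(O) ≥ 3; since O has 3 columns, rank(O) = 3.
rank(O) = 3 = n, so the pair (A, C) is completely observable.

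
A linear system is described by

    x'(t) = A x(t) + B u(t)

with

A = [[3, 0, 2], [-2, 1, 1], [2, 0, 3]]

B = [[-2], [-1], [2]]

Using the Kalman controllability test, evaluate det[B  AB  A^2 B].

AB = [[-2], [5], [2]]
A^2B = [[-2], [11], [2]]
Controllability matrix C = [B  AB  A^2B] = [[-2, -2, -2], [-1, 5, 11], [2, 2, 2]]
Expanding along the first row, det(C) = (-2)·(5·2 - 11·2) - (-2)·((-1)·2 - 11·2) + (-2)·((-1)·2 - 5·2) = (-2)·(-12) - (-2)·(-24) + (-2)·(-12) = 0
Since det(C) = 0, rank(C) < 3 and the system is not completely controllable.

0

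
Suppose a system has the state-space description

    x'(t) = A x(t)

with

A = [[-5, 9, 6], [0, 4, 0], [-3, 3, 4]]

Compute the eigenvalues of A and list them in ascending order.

det(sI - A) = s^3 - (tr A)s^2 + (M11 + M22 + M33)s - det A, where Mii is the 2×2 principal minor of A obtained by deleting row i and column i.
tr A = (-5) + 4 + 4 = 3; M11 = 4·4 - 0·3 = 16 - 0 = 16; M22 = (-5)·4 - 6·(-3) = -20 - (-18) = -2; M33 = (-5)·4 - 9·0 = -20 - 0 = -20; sum of minors = -6.
det A = (-5)·(4·4 - 0·3) - 9·(0·4 - 0·(-3)) + 6·(0·3 - 4·(-3)) = (-5)·16 - 9·0 + 6·12 = -8.
So p(s) = det(sI - A) = s^3 - 3s^2 - 6s + 8.
Rational-root test: any integer root divides 8. Testing small divisors, s = 1 works: p(1) = 1 + (-3) + (-6) + 8 = 0, so (s - 1) is a factor.
Dividing, p(s) = (s - 1)(s^2 - 2s - 8).
Factor s^2 - 2s - 8: two numbers with sum 2 and product -8 are 4 and -2, so s^2 - 2s - 8 = (s - 4)(s + 2).
Hence p(s) = (s - 4) (s - 1) (s + 2), with roots -2, 1, 4.
At least one eigenvalue has non-negative real part, so the system is not asymptotically stable.

-2, 1, 4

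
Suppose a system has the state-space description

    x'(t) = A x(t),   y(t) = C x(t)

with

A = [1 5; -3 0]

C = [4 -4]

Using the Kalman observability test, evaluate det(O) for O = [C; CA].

CA = [[16, 20]]
Observability matrix O = [C; CA] = [[4, -4], [16, 20]]
det(O) = 4·20 - (-4)·16 = 80 - (-64) = 144
Since det(O) ≠ 0, rank(O) = 2 and the system is completely observable.

144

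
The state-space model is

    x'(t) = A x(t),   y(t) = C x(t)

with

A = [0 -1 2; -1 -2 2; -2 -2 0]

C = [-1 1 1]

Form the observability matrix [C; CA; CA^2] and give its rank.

3

CA = [[-3, -3, 0]]
CA^2 = [[3, 9, -12]]
Observability matrix O = [C; CA; CA^2] = [[-1, 1, 1], [-3, -3, 0], [3, 9, -12]]
det(O) = (-1)·((-3)·(-12) - 0·9) - 1·((-3)·(-12) - 0·3) + 1·((-3)·9 - (-3)·3) = (-1)·36 - 1·36 + 1·(-18) = -90 ≠ 0, so rank(O) = 3.
rank(O) = 3 = n, so the pair (A, C) is completely observable.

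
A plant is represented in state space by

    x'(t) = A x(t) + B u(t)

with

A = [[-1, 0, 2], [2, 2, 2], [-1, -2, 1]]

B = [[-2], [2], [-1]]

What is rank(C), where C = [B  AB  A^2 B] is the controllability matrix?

3

AB = [[0], [-2], [-3]]
A^2B = [[-6], [-10], [1]]
Controllability matrix C = [B  AB  A^2B] = [[-2, 0, -6], [2, -2, -10], [-1, -3, 1]]
det(C) = (-2)·((-2)·1 - (-10)·(-3)) - 0·(2·1 - (-10)·(-1)) + (-6)·(2·(-3) - (-2)·(-1)) = (-2)·(-32) - 0·(-8) + (-6)·(-8) = 112 ≠ 0, so rank(C) = 3.
rank(C) = 3 = n, so the pair (A, B) is completely controllable.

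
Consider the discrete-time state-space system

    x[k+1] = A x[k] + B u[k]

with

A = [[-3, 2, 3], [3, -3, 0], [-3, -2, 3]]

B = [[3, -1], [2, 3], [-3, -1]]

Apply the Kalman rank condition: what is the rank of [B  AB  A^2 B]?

3

AB = [[-14, 6], [3, -12], [-22, -6]]
A^2B = [[-18, -60], [-51, 54], [-30, -12]]
Controllability matrix C = [B  AB  A^2B] = [[3, -1, -14, 6, -18, -60], [2, 3, 3, -12, -51, 54], [-3, -1, -22, -6, -30, -12]]
Take the 3×3 submatrix of C formed by columns 1, 2, 3: [[3, -1, -14], [2, 3, 3], [-3, -1, -22]]. Its determinant is 3·(3·(-22) - 3·(-1)) - (-1)·(2·(-22) - 3·(-3)) + (-14)·(2·(-1) - 3·(-3)) = 3·(-63) - (-1)·(-35) + (-14)·7 = -322 ≠ 0.
So rank(C) ≥ 3; since C has 3 rows, rank(C) = 3.
rank(C) = 3 = n, so the pair (A, B) is completely controllable.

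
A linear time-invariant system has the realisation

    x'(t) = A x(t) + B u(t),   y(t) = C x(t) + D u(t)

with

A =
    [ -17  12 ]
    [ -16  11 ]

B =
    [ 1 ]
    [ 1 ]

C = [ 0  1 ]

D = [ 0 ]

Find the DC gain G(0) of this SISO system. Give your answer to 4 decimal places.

0.2000

G(0) = C(-A)^{-1}B + D = -C A^{-1} B + D.
det A = 5, so A^{-1} = (1/5)·adj(A) = [[11/5, -12/5], [16/5, -17/5]]
A^{-1} B = [-1/5, -1/5]^T
C A^{-1} B = -1/5
G(0) = D - C A^{-1} B = 0 - (-1/5) = 1/5 ≈ 0.2000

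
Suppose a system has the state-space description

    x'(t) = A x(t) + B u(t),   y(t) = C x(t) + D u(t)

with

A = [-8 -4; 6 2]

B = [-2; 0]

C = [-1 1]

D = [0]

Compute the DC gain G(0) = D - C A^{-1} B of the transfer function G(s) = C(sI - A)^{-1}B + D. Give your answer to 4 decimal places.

-2.0000

G(0) = C(-A)^{-1}B + D = -C A^{-1} B + D.
det A = 8, so A^{-1} = (1/8)·adj(A) = [[1/4, 1/2], [-3/4, -1]]
A^{-1} B = [-1/2, 3/2]^T
C A^{-1} B = 2
G(0) = D - C A^{-1} B = 0 - (2) = -2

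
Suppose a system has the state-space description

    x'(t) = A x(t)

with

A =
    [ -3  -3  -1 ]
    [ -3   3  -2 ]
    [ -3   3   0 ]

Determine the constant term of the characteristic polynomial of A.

36

Expand det(sI - A) for the 3×3 matrix.
p(s) = s^3 - 15s + 36.
(Check: constant term = det(-A) = (-1)^3 det A = 36; coefficient of s^2 = -tr A = 0.)
The constant term is 36.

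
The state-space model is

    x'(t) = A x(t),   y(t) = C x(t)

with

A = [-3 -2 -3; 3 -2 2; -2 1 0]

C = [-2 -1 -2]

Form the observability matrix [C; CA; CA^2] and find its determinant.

CA = [[7, 4, 4]]
CA^2 = [[-17, -18, -13]]
Observability matrix O = [C; CA; CA^2] = [[-2, -1, -2], [7, 4, 4], [-17, -18, -13]]
Expanding along the first row, det(O) = (-2)·(4·(-13) - 4·(-18)) - (-1)·(7·(-13) - 4·(-17)) + (-2)·(7·(-18) - 4·(-17)) = (-2)·20 - (-1)·(-23) + (-2)·(-58) = 53
Since det(O) ≠ 0, rank(O) = 3 and the system is completely observable.

53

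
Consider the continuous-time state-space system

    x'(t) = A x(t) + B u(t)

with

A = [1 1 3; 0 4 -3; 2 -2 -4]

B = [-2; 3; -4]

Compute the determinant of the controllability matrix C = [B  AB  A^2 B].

AB = [[-11], [24], [6]]
A^2B = [[31], [78], [-94]]
Controllability matrix C = [B  AB  A^2B] = [[-2, -11, 31], [3, 24, 78], [-4, 6, -94]]
Expanding along the first row, det(C) = (-2)·(24·(-94) - 78·6) - (-11)·(3·(-94) - 78·(-4)) + 31·(3·6 - 24·(-4)) = (-2)·(-2724) - (-11)·30 + 31·114 = 9312
Since det(C) ≠ 0, rank(C) = 3 and the system is completely controllable.

9312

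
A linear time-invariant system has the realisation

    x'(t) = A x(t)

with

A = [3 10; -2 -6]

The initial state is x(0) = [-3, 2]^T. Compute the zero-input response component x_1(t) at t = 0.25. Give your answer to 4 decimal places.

det(sI - A) = s^2 - (tr A)s + det A, with tr A = 3 + (-6) = -3 and det A = 3·(-6) - 10·(-2) = -18 - (-20) = 2.
So p(s) = det(sI - A) = s^2 + 3s + 2.
Factor s^2 + 3s + 2: two numbers with sum -3 and product 2 are -1 and -2, so s^2 + 3s + 2 = (s + 1)(s + 2).
Hence p(s) = (s + 1) (s + 2), with roots -2, -1.
The eigenvalues -2, -1 are distinct and real, so A is diagonalisable and x(t) = e^{At} x(0) = V diag(e^{λ_i t}) V^{-1} x(0), where the columns of V are the eigenvectors.
λ = -2: A - (-2)I = [[5, 10], [-2, -4]]. Row 1 gives 5·v1 + 10·v2 = 0, so take v_1 = [-2, 1]^T.
λ = -1: A - (-1)I = [[4, 10], [-2, -5]]. Row 1 gives 4·v1 + 10·v2 = 0, so take v_2 = [-5, 2]^T.
V = [v_1 v_2] = [[-2, -5], [1, 2]] has det V = 1, so V^{-1} = adj(V)/det V = [[2, 5], [-1, -2]].
Modal coordinates z(0) = V^{-1} x(0): 2·(-3) + 5·2 = 4; (-1)·(-3) + (-2)·2 = -1; so z(0) = [4, -1]^T.
x_1(t) = Σ_i (v_i)_1 · z_i(0) · e^{λ_i t} (row 1 of V times the modal terms).
x_1(0.25) = (-2)·4·e^{-2·0.25} + (-5)·(-1)·e^{-1·0.25} = (-8)·0.606531 + 5·0.778801 = -0.9582.

-0.9582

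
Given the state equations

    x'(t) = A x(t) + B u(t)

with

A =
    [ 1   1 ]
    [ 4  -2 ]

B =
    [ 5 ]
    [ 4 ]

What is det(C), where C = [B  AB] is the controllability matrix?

AB = [[9], [12]]
Controllability matrix C = [B  AB] = [[5, 9], [4, 12]]
det(C) = 5·12 - 9·4 = 60 - 36 = 24
Since det(C) ≠ 0, rank(C) = 2 and the system is completely controllable.

24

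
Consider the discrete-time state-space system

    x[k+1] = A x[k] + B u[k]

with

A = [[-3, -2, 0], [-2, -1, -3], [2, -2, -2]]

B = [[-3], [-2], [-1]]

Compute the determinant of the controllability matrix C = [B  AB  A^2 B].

-218

AB = [[13], [11], [0]]
A^2B = [[-61], [-37], [4]]
Controllability matrix C = [B  AB  A^2B] = [[-3, 13, -61], [-2, 11, -37], [-1, 0, 4]]
Expanding along the first row, det(C) = (-3)·(11·4 - (-37)·0) - 13·((-2)·4 - (-37)·(-1)) + (-61)·((-2)·0 - 11·(-1)) = (-3)·44 - 13·(-45) + (-61)·11 = -218
Since det(C) ≠ 0, rank(C) = 3 and the system is completely controllable.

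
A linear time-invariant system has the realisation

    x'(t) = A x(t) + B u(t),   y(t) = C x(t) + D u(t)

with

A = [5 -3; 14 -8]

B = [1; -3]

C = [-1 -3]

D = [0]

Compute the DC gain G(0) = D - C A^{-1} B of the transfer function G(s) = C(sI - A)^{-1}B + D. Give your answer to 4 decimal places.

-52.0000

G(0) = C(-A)^{-1}B + D = -C A^{-1} B + D.
det A = 2, so A^{-1} = (1/2)·adj(A) = [[-4, 3/2], [-7, 5/2]]
A^{-1} B = [-17/2, -29/2]^T
C A^{-1} B = 52
G(0) = D - C A^{-1} B = 0 - (52) = -52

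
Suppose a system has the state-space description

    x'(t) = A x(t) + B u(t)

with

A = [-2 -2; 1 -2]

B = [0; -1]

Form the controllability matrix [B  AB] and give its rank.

AB = [[2], [2]]
Controllability matrix C = [B  AB] = [[0, 2], [-1, 2]]
det(C) = 0·2 - 2·(-1) = 0 - (-2) = 2 ≠ 0, so rank(C) = 2.
rank(C) = 2 = n, so the pair (A, B) is completely controllable.

2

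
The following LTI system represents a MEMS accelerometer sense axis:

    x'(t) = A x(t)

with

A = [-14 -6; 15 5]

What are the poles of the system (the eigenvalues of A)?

det(sI - A) = s^2 - (tr A)s + det A, with tr A = (-14) + 5 = -9 and det A = (-14)·5 - (-6)·15 = -70 - (-90) = 20.
So p(s) = det(sI - A) = s^2 + 9s + 20.
Factor s^2 + 9s + 20: two numbers with sum -9 and product 20 are -4 and -5, so s^2 + 9s + 20 = (s + 4)(s + 5).
Hence p(s) = (s + 4) (s + 5), with roots -5, -4.
All eigenvalues have negative real part, so the system is asymptotically stable.

-5, -4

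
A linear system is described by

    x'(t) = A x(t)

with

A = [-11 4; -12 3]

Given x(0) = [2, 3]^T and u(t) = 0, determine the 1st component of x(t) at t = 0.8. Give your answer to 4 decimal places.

det(sI - A) = s^2 - (tr A)s + det A, with tr A = (-11) + 3 = -8 and det A = (-11)·3 - 4·(-12) = -33 - (-48) = 15.
So p(s) = det(sI - A) = s^2 + 8s + 15.
Factor s^2 + 8s + 15: two numbers with sum -8 and product 15 are -3 and -5, so s^2 + 8s + 15 = (s + 3)(s + 5).
Hence p(s) = (s + 3) (s + 5), with roots -5, -3.
The eigenvalues -5, -3 are distinct and real, so A is diagonalisable and x(t) = e^{At} x(0) = V diag(e^{λ_i t}) V^{-1} x(0), where the columns of V are the eigenvectors.
λ = -5: A - (-5)I = [[-6, 4], [-12, 8]]. Row 1 gives (-6)·v1 + 4·v2 = 0, so take v_1 = [2, 3]^T.
λ = -3: A - (-3)I = [[-8, 4], [-12, 6]]. Row 1 gives (-8)·v1 + 4·v2 = 0, so take v_2 = [1, 2]^T.
V = [v_1 v_2] = [[2, 1], [3, 2]] has det V = 1, so V^{-1} = adj(V)/det V = [[2, -1], [-3, 2]].
Modal coordinates z(0) = V^{-1} x(0): 2·2 + (-1)·3 = 1; (-3)·2 + 2·3 = 0; so z(0) = [1, 0]^T.
x_1(t) = Σ_i (v_i)_1 · z_i(0) · e^{λ_i t} (row 1 of V times the modal terms).
x_1(0.8) = 2·1·e^{-5·0.8} + 1·0·e^{-3·0.8} = 2·0.018316 + 0·0.090718 = 0.0366.

0.0366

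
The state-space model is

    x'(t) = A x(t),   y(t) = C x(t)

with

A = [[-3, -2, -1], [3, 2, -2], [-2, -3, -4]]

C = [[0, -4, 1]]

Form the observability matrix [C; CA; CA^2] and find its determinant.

CA = [[-14, -11, 4]]
CA^2 = [[1, -6, 20]]
Observability matrix O = [C; CA; CA^2] = [[0, -4, 1], [-14, -11, 4], [1, -6, 20]]
Expanding along the first row, det(O) = 0·((-11)·20 - 4·(-6)) - (-4)·((-14)·20 - 4·1) + 1·((-14)·(-6) - (-11)·1) = 0·(-196) - (-4)·(-284) + 1·95 = -1041
Since det(O) ≠ 0, rank(O) = 3 and the system is completely observable.

-1041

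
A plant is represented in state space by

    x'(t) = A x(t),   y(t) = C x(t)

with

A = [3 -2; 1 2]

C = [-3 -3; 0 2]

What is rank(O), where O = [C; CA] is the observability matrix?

2

CA = [[-12, 0], [2, 4]]
Observability matrix O = [C; CA] = [[-3, -3], [0, 2], [-12, 0], [2, 4]]
Take the 2×2 submatrix of O formed by rows 1, 2: [[-3, -3], [0, 2]]. Its determinant is (-3)·2 - (-3)·0 = -6 - 0 = -6 ≠ 0.
So rank(O) ≥ 2; since O has 2 columns, rank(O) = 2.
rank(O) = 2 = n, so the pair (A, C) is completely observable.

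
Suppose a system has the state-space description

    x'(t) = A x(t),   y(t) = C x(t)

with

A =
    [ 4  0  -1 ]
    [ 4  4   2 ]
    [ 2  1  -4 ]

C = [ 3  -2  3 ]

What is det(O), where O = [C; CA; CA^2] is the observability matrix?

CA = [[10, -5, -19]]
CA^2 = [[-18, -39, 56]]
Observability matrix O = [C; CA; CA^2] = [[3, -2, 3], [10, -5, -19], [-18, -39, 56]]
Expanding along the first row, det(O) = 3·((-5)·56 - (-19)·(-39)) - (-2)·(10·56 - (-19)·(-18)) + 3·(10·(-39) - (-5)·(-18)) = 3·(-1021) - (-2)·218 + 3·(-480) = -4067
Since det(O) ≠ 0, rank(O) = 3 and the system is completely observable.

-4067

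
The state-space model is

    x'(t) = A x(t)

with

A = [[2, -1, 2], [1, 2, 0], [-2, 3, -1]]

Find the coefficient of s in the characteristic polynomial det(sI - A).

Expand det(sI - A) for the 3×3 matrix.
p(s) = s^3 - 3s^2 + 5s - 9.
(Check: constant term = det(-A) = (-1)^3 det A = -9; coefficient of s^2 = -tr A = -3.)
The coefficient of s is 5.

5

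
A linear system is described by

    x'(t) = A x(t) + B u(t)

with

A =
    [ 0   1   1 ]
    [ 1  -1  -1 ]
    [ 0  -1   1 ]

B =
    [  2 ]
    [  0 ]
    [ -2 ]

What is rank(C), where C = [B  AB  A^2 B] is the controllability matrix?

3

AB = [[-2], [4], [-2]]
A^2B = [[2], [-4], [-6]]
Controllability matrix C = [B  AB  A^2B] = [[2, -2, 2], [0, 4, -4], [-2, -2, -6]]
det(C) = 2·(4·(-6) - (-4)·(-2)) - (-2)·(0·(-6) - (-4)·(-2)) + 2·(0·(-2) - 4·(-2)) = 2·(-32) - (-2)·(-8) + 2·8 = -64 ≠ 0, so rank(C) = 3.
rank(C) = 3 = n, so the pair (A, B) is completely controllable.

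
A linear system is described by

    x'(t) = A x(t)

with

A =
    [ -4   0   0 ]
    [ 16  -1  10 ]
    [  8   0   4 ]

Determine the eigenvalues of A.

det(sI - A) = s^3 - (tr A)s^2 + (M11 + M22 + M33)s - det A, where Mii is the 2×2 principal minor of A obtained by deleting row i and column i.
tr A = (-4) + (-1) + 4 = -1; M11 = (-1)·4 - 10·0 = -4 - 0 = -4; M22 = (-4)·4 - 0·8 = -16 - 0 = -16; M33 = (-4)·(-1) - 0·16 = 4 - 0 = 4; sum of minors = -16.
det A = (-4)·((-1)·4 - 10·0) - 0·(16·4 - 10·8) + 0·(16·0 - (-1)·8) = (-4)·(-4) - 0·(-16) + 0·8 = 16.
So p(s) = det(sI - A) = s^3 + s^2 - 16s - 16.
Rational-root test: any integer root divides -16. Testing small divisors, s = -1 works: p(-1) = -1 + 1 + 16 + (-16) = 0, so (s + 1) is a factor.
Dividing, p(s) = (s + 1)(s^2 - 16).
Factor s^2 - 16: two numbers with sum 0 and product -16 are 4 and -4, so s^2 - 16 = (s - 4)(s + 4).
Hence p(s) = (s - 4) (s + 1) (s + 4), with roots -4, -1, 4.
At least one eigenvalue has non-negative real part, so the system is not asymptotically stable.

-4, -1, 4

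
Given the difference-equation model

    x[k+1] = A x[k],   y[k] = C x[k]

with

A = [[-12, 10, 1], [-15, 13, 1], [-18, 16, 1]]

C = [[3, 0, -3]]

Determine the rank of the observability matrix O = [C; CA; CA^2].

2

CA = [[18, -18, 0]]
CA^2 = [[54, -54, 0]]
Observability matrix O = [C; CA; CA^2] = [[3, 0, -3], [18, -18, 0], [54, -54, 0]]
The columns c1, c2, c3 of O are linearly dependent: c1 + c2 + c3 = 0 (check each entry), so rank(O) ≤ 2.
The 2×2 minor from rows 1, 2, columns 1, 2 is 3·(-18) - 0·18 = -54 - 0 = -54 ≠ 0, so rank(O) = 2.
rank(O) = 2 < n = 3, so the pair (A, C) is not completely observable.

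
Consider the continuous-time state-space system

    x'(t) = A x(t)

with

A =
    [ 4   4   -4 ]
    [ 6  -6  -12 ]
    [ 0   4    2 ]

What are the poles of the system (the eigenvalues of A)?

-2, 0, 2

det(sI - A) = s^3 - (tr A)s^2 + (M11 + M22 + M33)s - det A, where Mii is the 2×2 principal minor of A obtained by deleting row i and column i.
tr A = 4 + (-6) + 2 = 0; M11 = (-6)·2 - (-12)·4 = -12 - (-48) = 36; M22 = 4·2 - (-4)·0 = 8 - 0 = 8; M33 = 4·(-6) - 4·6 = -24 - 24 = -48; sum of minors = -4.
det A = 4·((-6)·2 - (-12)·4) - 4·(6·2 - (-12)·0) + (-4)·(6·4 - (-6)·0) = 4·36 - 4·12 + (-4)·24 = 0.
So p(s) = det(sI - A) = s^3 - 4s.
The constant term is 0, so p(s) = s(s^2 - 4).
Factor s^2 - 4: two numbers with sum 0 and product -4 are 2 and -2, so s^2 - 4 = (s - 2)(s + 2).
Hence p(s) = s (s - 2) (s + 2), with roots -2, 0, 2.
At least one eigenvalue has non-negative real part, so the system is not asymptotically stable.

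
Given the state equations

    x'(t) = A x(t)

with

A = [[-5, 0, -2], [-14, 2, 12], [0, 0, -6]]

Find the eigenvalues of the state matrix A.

-6, -5, 2

det(sI - A) = s^3 - (tr A)s^2 + (M11 + M22 + M33)s - det A, where Mii is the 2×2 principal minor of A obtained by deleting row i and column i.
tr A = (-5) + 2 + (-6) = -9; M11 = 2·(-6) - 12·0 = -12 - 0 = -12; M22 = (-5)·(-6) - (-2)·0 = 30 - 0 = 30; M33 = (-5)·2 - 0·(-14) = -10 - 0 = -10; sum of minors = 8.
det A = (-5)·(2·(-6) - 12·0) - 0·((-14)·(-6) - 12·0) + (-2)·((-14)·0 - 2·0) = (-5)·(-12) - 0·84 + (-2)·0 = 60.
So p(s) = det(sI - A) = s^3 + 9s^2 + 8s - 60.
Rational-root test: any integer root divides -60. Testing small divisors, s = 2 works: p(2) = 8 + 36 + 16 + (-60) = 0, so (s - 2) is a factor.
Dividing, p(s) = (s - 2)(s^2 + 11s + 30).
Factor s^2 + 11s + 30: two numbers with sum -11 and product 30 are -5 and -6, so s^2 + 11s + 30 = (s + 5)(s + 6).
Hence p(s) = (s - 2) (s + 5) (s + 6), with roots -6, -5, 2.
At least one eigenvalue has non-negative real part, so the system is not asymptotically stable.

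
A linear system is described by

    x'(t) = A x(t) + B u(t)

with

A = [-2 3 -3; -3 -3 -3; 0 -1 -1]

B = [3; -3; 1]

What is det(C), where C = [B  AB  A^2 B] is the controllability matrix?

AB = [[-18], [-3], [2]]
A^2B = [[21], [57], [1]]
Controllability matrix C = [B  AB  A^2B] = [[3, -18, 21], [-3, -3, 57], [1, 2, 1]]
Expanding along the first row, det(C) = 3·((-3)·1 - 57·2) - (-18)·((-3)·1 - 57·1) + 21·((-3)·2 - (-3)·1) = 3·(-117) - (-18)·(-60) + 21·(-3) = -1494
Since det(C) ≠ 0, rank(C) = 3 and the system is completely controllable.

-1494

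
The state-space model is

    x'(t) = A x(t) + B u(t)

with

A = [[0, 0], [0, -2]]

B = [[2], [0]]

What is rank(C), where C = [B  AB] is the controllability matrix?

1

AB = [[0], [0]]
Controllability matrix C = [B  AB] = [[2, 0], [0, 0]]
Every column of C is a scalar multiple of column 1 = [2, 0] (multipliers 1, 0), so the columns span a one-dimensional space.
C ≠ 0, hence rank(C) = 1.
rank(C) = 1 < n = 2, so the pair (A, B) is not completely controllable.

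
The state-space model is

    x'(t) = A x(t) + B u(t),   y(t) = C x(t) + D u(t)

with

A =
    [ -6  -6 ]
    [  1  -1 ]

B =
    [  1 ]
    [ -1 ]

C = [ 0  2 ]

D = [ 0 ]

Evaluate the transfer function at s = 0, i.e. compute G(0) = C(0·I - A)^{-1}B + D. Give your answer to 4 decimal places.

-0.8333

G(0) = C(-A)^{-1}B + D = -C A^{-1} B + D.
det A = 12, so A^{-1} = (1/12)·adj(A) = [[-1/12, 1/2], [-1/12, -1/2]]
A^{-1} B = [-7/12, 5/12]^T
C A^{-1} B = 5/6
G(0) = D - C A^{-1} B = 0 - (5/6) = -5/6 ≈ -0.8333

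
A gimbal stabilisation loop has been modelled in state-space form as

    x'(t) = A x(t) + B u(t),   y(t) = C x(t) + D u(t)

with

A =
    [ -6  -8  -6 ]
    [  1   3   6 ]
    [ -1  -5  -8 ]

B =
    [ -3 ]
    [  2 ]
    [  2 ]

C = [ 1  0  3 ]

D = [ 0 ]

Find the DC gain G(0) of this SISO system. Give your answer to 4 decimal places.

G(0) = C(-A)^{-1}B + D = -C A^{-1} B + D.
det A = -40, so A^{-1} = (1/-40)·adj(A) = [[-3/20, 17/20, 3/4], [-1/20, -21/20, -3/4], [1/20, 11/20, 1/4]]
A^{-1} B = [73/20, -69/20, 29/20]^T
C A^{-1} B = 8
G(0) = D - C A^{-1} B = 0 - (8) = -8

-8.0000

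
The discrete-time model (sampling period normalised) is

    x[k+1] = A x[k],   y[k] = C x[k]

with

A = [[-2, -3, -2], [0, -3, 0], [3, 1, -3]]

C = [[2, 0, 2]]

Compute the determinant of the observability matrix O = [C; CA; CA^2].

CA = [[2, -4, -10]]
CA^2 = [[-34, -4, 26]]
Observability matrix O = [C; CA; CA^2] = [[2, 0, 2], [2, -4, -10], [-34, -4, 26]]
Expanding along the first row, det(O) = 2·((-4)·26 - (-10)·(-4)) - 0·(2·26 - (-10)·(-34)) + 2·(2·(-4) - (-4)·(-34)) = 2·(-144) - 0·(-288) + 2·(-144) = -576
Since det(O) ≠ 0, rank(O) = 3 and the system is completely observable.

-576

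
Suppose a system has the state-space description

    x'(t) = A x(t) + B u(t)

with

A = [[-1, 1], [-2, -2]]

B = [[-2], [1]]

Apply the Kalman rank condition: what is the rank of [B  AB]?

2

AB = [[3], [2]]
Controllability matrix C = [B  AB] = [[-2, 3], [1, 2]]
det(C) = (-2)·2 - 3·1 = -4 - 3 = -7 ≠ 0, so rank(C) = 2.
rank(C) = 2 = n, so the pair (A, B) is completely controllable.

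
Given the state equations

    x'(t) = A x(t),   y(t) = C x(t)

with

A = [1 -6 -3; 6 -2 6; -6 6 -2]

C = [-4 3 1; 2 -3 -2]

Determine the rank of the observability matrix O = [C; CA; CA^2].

CA = [[8, 24, 28], [-4, -18, -20]]
CA^2 = [[-16, 72, 64], [8, -60, -56]]
Observability matrix O = [C; CA; CA^2] = [[-4, 3, 1], [2, -3, -2], [8, 24, 28], [-4, -18, -20], [-16, 72, 64], [8, -60, -56]]
The columns c1, c2, c3 of O are linearly dependent: -c1 - 2·c2 + 2·c3 = 0 (check each entry), so rank(O) ≤ 2.
The 2×2 minor from rows 1, 2, columns 1, 2 is (-4)·(-3) - 3·2 = 12 - 6 = 6 ≠ 0, so rank(O) = 2.
rank(O) = 2 < n = 3, so the pair (A, C) is not completely observable.

2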